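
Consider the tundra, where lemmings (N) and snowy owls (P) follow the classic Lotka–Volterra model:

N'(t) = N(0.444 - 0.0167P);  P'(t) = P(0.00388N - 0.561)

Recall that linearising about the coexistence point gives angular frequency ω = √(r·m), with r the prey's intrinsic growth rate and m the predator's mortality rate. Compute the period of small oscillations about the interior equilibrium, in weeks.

Here r = 0.444 and m = 0.561, so r·m = 0.249.
ω = √0.249 = 0.499 per week, hence T = 2π/ω ≈ 12.6 weeks.

T ≈ 12.6 weeks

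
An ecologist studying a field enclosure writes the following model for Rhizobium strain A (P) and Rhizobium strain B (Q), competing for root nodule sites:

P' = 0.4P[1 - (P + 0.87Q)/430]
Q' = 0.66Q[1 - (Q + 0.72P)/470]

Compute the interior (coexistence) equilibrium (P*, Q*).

P* ≈ 56.5, Q* ≈ 429

Setting both brackets to zero gives the nullclines P + 0.87Q = 430 and 0.72P + Q = 470.
Substituting Q = 470 - 0.72P into the first: P(1 - 0.87·0.72) = 430 - 0.87·470.
So P* = 21.1/0.374 = 56.5, and then Q* = 470 - 0.72·56.5 = 429.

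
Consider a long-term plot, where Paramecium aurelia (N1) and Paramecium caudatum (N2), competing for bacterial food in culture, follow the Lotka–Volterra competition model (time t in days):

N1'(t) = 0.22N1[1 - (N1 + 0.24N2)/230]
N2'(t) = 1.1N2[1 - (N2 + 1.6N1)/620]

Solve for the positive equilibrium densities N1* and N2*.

Setting both brackets to zero gives the nullclines N1 + 0.24N2 = 230 and 1.6N1 + N2 = 620.
Substituting N2 = 620 - 1.6N1 into the first: N1(1 - 0.24·1.6) = 230 - 0.24·620.
So N1* = 81.2/0.616 = 132, and then N2* = 620 - 1.6·132 = 409.

N1* ≈ 132, N2* ≈ 409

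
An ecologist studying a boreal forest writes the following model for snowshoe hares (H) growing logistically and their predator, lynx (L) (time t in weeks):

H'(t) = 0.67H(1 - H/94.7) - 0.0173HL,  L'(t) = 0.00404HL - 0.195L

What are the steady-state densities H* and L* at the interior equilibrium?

H* ≈ 48.3, L* ≈ 19

From dL/dt = 0 with L > 0: 0.00404H* = 0.195, so H* = 48.3.
Substitute into dH/dt = 0: 0.67(1 - 48.3/94.7) = 0.0173L*.
The bracket is 0.49, giving L* = 0.329/0.0173 = 19.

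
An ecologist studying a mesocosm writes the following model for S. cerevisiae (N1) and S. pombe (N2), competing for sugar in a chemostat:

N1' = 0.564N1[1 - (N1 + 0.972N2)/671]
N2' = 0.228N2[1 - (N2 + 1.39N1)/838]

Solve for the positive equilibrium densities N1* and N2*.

N1* ≈ 409, N2* ≈ 270

Setting both brackets to zero gives the nullclines N1 + 0.972N2 = 671 and 1.39N1 + N2 = 838.
Substituting N2 = 838 - 1.39N1 into the first: N1(1 - 0.972·1.39) = 671 - 0.972·838.
So N1* = -144/-0.351 = 409, and then N2* = 838 - 1.39·409 = 270.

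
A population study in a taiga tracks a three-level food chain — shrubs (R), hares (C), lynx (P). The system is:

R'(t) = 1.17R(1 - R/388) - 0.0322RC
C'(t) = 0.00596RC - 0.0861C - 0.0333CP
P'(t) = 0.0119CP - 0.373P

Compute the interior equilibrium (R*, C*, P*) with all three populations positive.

R* ≈ 53.3, C* ≈ 31.3, P* ≈ 6.95

From dP/dt = 0: 0.0119C* = 0.373, so C* = 31.3.
From dR/dt = 0: 1.17(1 - R*/388) = 0.0322·31.3, giving R* = 388·(1 - 0.863) = 53.3.
From dC/dt = 0: 0.00596·53.3 - 0.0861 = 0.0333P*, so P* = 0.232/0.0333 = 6.95.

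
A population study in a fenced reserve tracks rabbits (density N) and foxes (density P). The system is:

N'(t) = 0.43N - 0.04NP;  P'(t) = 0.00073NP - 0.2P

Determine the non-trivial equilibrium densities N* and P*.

N* ≈ 274, P* ≈ 10.8

Set dP/dt = 0 with P > 0: 0.00073N - 0.2 = 0, so N* = 0.2/0.00073 = 274.
Set dN/dt = 0 with N > 0: 0.43 - 0.04P = 0, so P* = 0.43/0.04 = 10.8.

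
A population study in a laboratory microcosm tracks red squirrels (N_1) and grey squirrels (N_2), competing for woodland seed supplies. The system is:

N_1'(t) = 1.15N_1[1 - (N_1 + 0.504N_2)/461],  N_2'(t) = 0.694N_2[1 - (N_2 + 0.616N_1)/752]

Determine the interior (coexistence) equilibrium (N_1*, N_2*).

Setting both brackets to zero gives the nullclines N_1 + 0.504N_2 = 461 and 0.616N_1 + N_2 = 752.
Substituting N_2 = 752 - 0.616N_1 into the first: N_1(1 - 0.504·0.616) = 461 - 0.504·752.
So N_1* = 82/0.69 = 119, and then N_2* = 752 - 0.616·119 = 679.

N_1* ≈ 119, N_2* ≈ 679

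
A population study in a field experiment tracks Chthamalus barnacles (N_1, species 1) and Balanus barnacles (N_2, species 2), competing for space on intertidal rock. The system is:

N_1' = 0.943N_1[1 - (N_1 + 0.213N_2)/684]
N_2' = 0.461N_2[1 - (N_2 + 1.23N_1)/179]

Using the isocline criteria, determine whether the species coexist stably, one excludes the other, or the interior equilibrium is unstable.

species 1 excludes species 2

Compare the nullcline intercepts: K1/α12 = 684/0.213 = 3210 > K2 = 179; K2/α21 = 179/1.23 = 146 < K1 = 684.
Since the inequalities point opposite ways, species 1 can invade but species 2 cannot.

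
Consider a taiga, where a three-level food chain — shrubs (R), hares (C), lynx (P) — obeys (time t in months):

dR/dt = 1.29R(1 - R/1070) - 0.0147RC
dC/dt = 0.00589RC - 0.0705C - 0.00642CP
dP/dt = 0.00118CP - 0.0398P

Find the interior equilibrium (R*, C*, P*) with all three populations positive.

R* ≈ 659, C* ≈ 33.7, P* ≈ 593

From dP/dt = 0: 0.00118C* = 0.0398, so C* = 33.7.
From dR/dt = 0: 1.29(1 - R*/1070) = 0.0147·33.7, giving R* = 1070·(1 - 0.384) = 659.
From dC/dt = 0: 0.00589·659 - 0.0705 = 0.00642P*, so P* = 3.81/0.00642 = 593.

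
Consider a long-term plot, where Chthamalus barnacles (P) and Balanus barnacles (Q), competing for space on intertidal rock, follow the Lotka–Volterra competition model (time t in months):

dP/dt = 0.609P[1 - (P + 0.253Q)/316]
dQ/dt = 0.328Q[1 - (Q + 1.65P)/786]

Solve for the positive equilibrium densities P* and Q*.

Setting both brackets to zero gives the nullclines P + 0.253Q = 316 and 1.65P + Q = 786.
Substituting Q = 786 - 1.65P into the first: P(1 - 0.253·1.65) = 316 - 0.253·786.
So P* = 117/0.583 = 201, and then Q* = 786 - 1.65·201 = 454.

P* ≈ 201, Q* ≈ 454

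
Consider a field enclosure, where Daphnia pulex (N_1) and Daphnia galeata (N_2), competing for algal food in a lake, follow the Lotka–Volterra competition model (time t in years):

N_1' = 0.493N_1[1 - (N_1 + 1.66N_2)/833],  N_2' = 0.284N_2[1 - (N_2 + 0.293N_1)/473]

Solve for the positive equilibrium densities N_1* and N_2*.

Setting both brackets to zero gives the nullclines N_1 + 1.66N_2 = 833 and 0.293N_1 + N_2 = 473.
Substituting N_2 = 473 - 0.293N_1 into the first: N_1(1 - 1.66·0.293) = 833 - 1.66·473.
So N_1* = 47.8/0.514 = 93.1, and then N_2* = 473 - 0.293·93.1 = 446.

N_1* ≈ 93.1, N_2* ≈ 446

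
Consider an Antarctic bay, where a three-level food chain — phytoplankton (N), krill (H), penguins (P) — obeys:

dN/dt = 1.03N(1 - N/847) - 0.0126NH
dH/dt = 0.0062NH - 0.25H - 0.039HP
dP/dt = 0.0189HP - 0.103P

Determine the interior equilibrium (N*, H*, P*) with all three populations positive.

N* ≈ 791, H* ≈ 5.45, P* ≈ 119

From dP/dt = 0: 0.0189H* = 0.103, so H* = 5.45.
From dN/dt = 0: 1.03(1 - N*/847) = 0.0126·5.45, giving N* = 847·(1 - 0.0667) = 791.
From dH/dt = 0: 0.0062·791 - 0.25 = 0.039P*, so P* = 4.65/0.039 = 119.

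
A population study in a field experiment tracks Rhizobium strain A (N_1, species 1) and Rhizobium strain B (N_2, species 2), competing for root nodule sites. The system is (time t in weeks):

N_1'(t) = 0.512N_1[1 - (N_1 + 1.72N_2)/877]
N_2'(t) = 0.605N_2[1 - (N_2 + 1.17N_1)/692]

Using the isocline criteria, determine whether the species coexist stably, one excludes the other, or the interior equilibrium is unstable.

Compare the nullcline intercepts: K1/α12 = 877/1.72 = 510 < K2 = 692; K2/α21 = 692/1.17 = 591 < K1 = 877.
Since both are reversed, neither can invade when rare; the interior point is a saddle.

unstable coexistence (outcome depends on initial conditions)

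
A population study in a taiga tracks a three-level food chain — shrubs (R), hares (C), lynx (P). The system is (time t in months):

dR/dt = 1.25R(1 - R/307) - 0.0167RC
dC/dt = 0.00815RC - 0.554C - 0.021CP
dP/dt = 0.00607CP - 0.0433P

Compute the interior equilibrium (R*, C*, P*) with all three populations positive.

From dP/dt = 0: 0.00607C* = 0.0433, so C* = 7.13.
From dR/dt = 0: 1.25(1 - R*/307) = 0.0167·7.13, giving R* = 307·(1 - 0.0953) = 278.
From dC/dt = 0: 0.00815·278 - 0.554 = 0.021P*, so P* = 1.71/0.021 = 81.4.

R* ≈ 278, C* ≈ 7.13, P* ≈ 81.4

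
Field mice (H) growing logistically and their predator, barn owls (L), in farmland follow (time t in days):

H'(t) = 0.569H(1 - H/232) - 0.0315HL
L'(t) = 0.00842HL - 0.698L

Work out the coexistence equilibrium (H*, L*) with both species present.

H* ≈ 82.9, L* ≈ 11.6

From dL/dt = 0 with L > 0: 0.00842H* = 0.698, so H* = 82.9.
Substitute into dH/dt = 0: 0.569(1 - 82.9/232) = 0.0315L*.
The bracket is 0.643, giving L* = 0.366/0.0315 = 11.6.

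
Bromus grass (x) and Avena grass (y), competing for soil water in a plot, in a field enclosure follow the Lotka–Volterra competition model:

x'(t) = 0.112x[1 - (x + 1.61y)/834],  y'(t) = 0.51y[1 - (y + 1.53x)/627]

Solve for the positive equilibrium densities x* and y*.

Setting both brackets to zero gives the nullclines x + 1.61y = 834 and 1.53x + y = 627.
Substituting y = 627 - 1.53x into the first: x(1 - 1.61·1.53) = 834 - 1.61·627.
So x* = -175/-1.46 = 120, and then y* = 627 - 1.53·120 = 444.

x* ≈ 120, y* ≈ 444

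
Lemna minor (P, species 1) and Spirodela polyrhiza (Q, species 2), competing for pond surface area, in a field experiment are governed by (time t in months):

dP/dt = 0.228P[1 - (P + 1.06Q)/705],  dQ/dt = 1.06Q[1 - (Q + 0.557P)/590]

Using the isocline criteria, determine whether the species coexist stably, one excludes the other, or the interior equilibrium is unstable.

stable coexistence

Compare the nullcline intercepts: K1/α12 = 705/1.06 = 665 > K2 = 590; K2/α21 = 590/0.557 = 1060 > K1 = 705.
Since both inequalities hold, each species can invade when rare, so the interior equilibrium is stable.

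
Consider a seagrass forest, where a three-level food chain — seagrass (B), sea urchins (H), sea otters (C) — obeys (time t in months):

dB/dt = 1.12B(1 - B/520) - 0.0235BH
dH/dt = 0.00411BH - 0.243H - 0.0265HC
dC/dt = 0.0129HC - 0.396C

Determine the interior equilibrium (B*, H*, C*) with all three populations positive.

From dC/dt = 0: 0.0129H* = 0.396, so H* = 30.7.
From dB/dt = 0: 1.12(1 - B*/520) = 0.0235·30.7, giving B* = 520·(1 - 0.644) = 185.
From dH/dt = 0: 0.00411·185 - 0.243 = 0.0265C*, so C* = 0.518/0.0265 = 19.5.

B* ≈ 185, H* ≈ 30.7, C* ≈ 19.5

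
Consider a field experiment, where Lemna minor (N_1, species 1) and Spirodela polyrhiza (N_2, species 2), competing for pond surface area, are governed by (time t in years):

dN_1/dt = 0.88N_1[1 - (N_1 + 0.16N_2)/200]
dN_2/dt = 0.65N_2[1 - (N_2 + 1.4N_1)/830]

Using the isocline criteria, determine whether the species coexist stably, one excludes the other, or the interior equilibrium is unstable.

Compare the nullcline intercepts: K1/α12 = 200/0.16 = 1250 > K2 = 830; K2/α21 = 830/1.4 = 593 > K1 = 200.
Since both inequalities hold, each species can invade when rare, so the interior equilibrium is stable.

stable coexistence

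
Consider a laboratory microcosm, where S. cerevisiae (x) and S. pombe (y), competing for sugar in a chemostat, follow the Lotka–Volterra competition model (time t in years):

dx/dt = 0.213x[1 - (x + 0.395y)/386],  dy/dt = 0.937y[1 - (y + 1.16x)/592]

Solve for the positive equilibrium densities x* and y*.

Setting both brackets to zero gives the nullclines x + 0.395y = 386 and 1.16x + y = 592.
Substituting y = 592 - 1.16x into the first: x(1 - 0.395·1.16) = 386 - 0.395·592.
So x* = 152/0.542 = 281, and then y* = 592 - 1.16·281 = 266.

x* ≈ 281, y* ≈ 266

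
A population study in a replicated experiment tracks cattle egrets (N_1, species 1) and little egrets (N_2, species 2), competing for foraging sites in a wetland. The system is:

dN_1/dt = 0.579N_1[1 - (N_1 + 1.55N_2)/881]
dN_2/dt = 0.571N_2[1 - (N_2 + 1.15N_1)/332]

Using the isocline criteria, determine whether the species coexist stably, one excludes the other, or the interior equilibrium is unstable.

species 1 excludes species 2

Compare the nullcline intercepts: K1/α12 = 881/1.55 = 568 > K2 = 332; K2/α21 = 332/1.15 = 289 < K1 = 881.
Since the inequalities point opposite ways, species 1 can invade but species 2 cannot.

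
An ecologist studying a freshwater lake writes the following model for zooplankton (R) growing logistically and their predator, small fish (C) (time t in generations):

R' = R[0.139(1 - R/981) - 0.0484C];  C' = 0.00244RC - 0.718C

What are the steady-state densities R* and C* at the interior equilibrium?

R* ≈ 294, C* ≈ 2.01

From dC/dt = 0 with C > 0: 0.00244R* = 0.718, so R* = 294.
Substitute into dR/dt = 0: 0.139(1 - 294/981) = 0.0484C*.
The bracket is 0.7, giving C* = 0.0973/0.0484 = 2.01.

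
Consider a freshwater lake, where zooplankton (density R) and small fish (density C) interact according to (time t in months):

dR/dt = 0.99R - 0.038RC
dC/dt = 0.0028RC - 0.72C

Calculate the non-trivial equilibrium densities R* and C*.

Set dC/dt = 0 with C > 0: 0.0028R - 0.72 = 0, so R* = 0.72/0.0028 = 257.
Set dR/dt = 0 with R > 0: 0.99 - 0.038C = 0, so C* = 0.99/0.038 = 26.1.

R* ≈ 257, C* ≈ 26.1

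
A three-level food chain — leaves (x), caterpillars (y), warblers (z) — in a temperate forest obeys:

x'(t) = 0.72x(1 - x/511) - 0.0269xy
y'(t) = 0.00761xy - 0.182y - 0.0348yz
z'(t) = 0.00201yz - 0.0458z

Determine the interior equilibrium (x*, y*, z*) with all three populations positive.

From dz/dt = 0: 0.00201y* = 0.0458, so y* = 22.8.
From dx/dt = 0: 0.72(1 - x*/511) = 0.0269·22.8, giving x* = 511·(1 - 0.851) = 76.
From dy/dt = 0: 0.00761·76 - 0.182 = 0.0348z*, so z* = 0.396/0.0348 = 11.4.

x* ≈ 76, y* ≈ 22.8, z* ≈ 11.4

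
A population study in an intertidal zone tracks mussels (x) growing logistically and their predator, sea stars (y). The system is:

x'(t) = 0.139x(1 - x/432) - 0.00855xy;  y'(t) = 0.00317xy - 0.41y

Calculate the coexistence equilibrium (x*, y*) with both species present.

From dy/dt = 0 with y > 0: 0.00317x* = 0.41, so x* = 129.
Substitute into dx/dt = 0: 0.139(1 - 129/432) = 0.00855y*.
The bracket is 0.701, giving y* = 0.0974/0.00855 = 11.4.

x* ≈ 129, y* ≈ 11.4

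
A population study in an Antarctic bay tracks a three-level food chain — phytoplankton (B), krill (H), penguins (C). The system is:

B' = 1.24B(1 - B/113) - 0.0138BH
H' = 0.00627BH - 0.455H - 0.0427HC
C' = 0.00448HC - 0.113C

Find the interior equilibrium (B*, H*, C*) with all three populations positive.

B* ≈ 81.3, H* ≈ 25.2, C* ≈ 1.28

From dC/dt = 0: 0.00448H* = 0.113, so H* = 25.2.
From dB/dt = 0: 1.24(1 - B*/113) = 0.0138·25.2, giving B* = 113·(1 - 0.281) = 81.3.
From dH/dt = 0: 0.00627·81.3 - 0.455 = 0.0427C*, so C* = 0.0546/0.0427 = 1.28.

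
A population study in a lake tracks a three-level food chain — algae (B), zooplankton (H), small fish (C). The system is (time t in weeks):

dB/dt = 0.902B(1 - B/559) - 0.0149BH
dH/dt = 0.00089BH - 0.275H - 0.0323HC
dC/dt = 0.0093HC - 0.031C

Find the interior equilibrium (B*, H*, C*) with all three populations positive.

From dC/dt = 0: 0.0093H* = 0.031, so H* = 3.33.
From dB/dt = 0: 0.902(1 - B*/559) = 0.0149·3.33, giving B* = 559·(1 - 0.0551) = 528.
From dH/dt = 0: 0.00089·528 - 0.275 = 0.0323C*, so C* = 0.195/0.0323 = 6.04.

B* ≈ 528, H* ≈ 3.33, C* ≈ 6.04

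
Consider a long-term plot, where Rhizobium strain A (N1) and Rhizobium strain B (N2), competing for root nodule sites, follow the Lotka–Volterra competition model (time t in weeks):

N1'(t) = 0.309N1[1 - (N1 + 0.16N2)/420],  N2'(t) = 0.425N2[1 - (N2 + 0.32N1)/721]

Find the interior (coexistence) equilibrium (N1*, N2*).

Setting both brackets to zero gives the nullclines N1 + 0.16N2 = 420 and 0.32N1 + N2 = 721.
Substituting N2 = 721 - 0.32N1 into the first: N1(1 - 0.16·0.32) = 420 - 0.16·721.
So N1* = 305/0.949 = 321, and then N2* = 721 - 0.32·321 = 618.

N1* ≈ 321, N2* ≈ 618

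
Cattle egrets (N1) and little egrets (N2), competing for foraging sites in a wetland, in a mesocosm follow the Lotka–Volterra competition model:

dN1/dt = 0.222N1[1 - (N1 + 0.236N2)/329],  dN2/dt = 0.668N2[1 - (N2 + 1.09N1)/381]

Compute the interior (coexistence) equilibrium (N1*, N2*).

Setting both brackets to zero gives the nullclines N1 + 0.236N2 = 329 and 1.09N1 + N2 = 381.
Substituting N2 = 381 - 1.09N1 into the first: N1(1 - 0.236·1.09) = 329 - 0.236·381.
So N1* = 239/0.743 = 322, and then N2* = 381 - 1.09·322 = 30.1.

N1* ≈ 322, N2* ≈ 30.1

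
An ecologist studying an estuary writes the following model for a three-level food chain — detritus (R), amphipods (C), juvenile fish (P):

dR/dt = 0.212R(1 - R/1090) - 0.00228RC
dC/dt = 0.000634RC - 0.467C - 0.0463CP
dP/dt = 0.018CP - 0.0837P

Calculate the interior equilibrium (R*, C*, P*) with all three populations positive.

From dP/dt = 0: 0.018C* = 0.0837, so C* = 4.65.
From dR/dt = 0: 0.212(1 - R*/1090) = 0.00228·4.65, giving R* = 1090·(1 - 0.05) = 1040.
From dC/dt = 0: 0.000634·1040 - 0.467 = 0.0463P*, so P* = 0.19/0.0463 = 4.09.

R* ≈ 1040, C* ≈ 4.65, P* ≈ 4.09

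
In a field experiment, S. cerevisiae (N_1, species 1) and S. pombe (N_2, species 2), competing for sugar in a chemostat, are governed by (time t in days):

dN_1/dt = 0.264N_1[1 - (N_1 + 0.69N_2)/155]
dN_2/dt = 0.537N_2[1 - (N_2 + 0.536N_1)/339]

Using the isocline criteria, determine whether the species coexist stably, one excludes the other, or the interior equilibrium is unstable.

species 2 excludes species 1

Compare the nullcline intercepts: K1/α12 = 155/0.69 = 225 < K2 = 339; K2/α21 = 339/0.536 = 632 > K1 = 155.
Since the inequalities point opposite ways, species 2 can invade but species 1 cannot.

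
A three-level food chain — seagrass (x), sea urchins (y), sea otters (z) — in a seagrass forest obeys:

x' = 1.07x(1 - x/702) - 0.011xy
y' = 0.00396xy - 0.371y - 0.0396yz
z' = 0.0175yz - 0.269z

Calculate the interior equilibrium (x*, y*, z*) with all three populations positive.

x* ≈ 591, y* ≈ 15.4, z* ≈ 49.7

From dz/dt = 0: 0.0175y* = 0.269, so y* = 15.4.
From dx/dt = 0: 1.07(1 - x*/702) = 0.011·15.4, giving x* = 702·(1 - 0.158) = 591.
From dy/dt = 0: 0.00396·591 - 0.371 = 0.0396z*, so z* = 1.97/0.0396 = 49.7.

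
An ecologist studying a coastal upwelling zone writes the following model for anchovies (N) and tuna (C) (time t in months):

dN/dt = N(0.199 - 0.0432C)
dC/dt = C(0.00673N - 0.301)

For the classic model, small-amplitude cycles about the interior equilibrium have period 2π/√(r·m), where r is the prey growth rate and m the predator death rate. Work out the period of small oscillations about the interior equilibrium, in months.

T ≈ 25.7 months

Here r = 0.199 and m = 0.301, so r·m = 0.0599.
ω = √0.0599 = 0.245 per month, hence T = 2π/ω ≈ 25.7 months.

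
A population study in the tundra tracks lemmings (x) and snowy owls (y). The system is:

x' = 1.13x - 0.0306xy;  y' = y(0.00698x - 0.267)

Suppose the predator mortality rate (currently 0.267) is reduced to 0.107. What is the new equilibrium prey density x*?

x* ≈ 15.3

At the interior fixed point, setting dy/dt = 0 with y > 0 fixes x* = (predator death rate)/(xy coefficient) — independent of the other coefficients.
With the change, x* = 0.107/0.00698 = 15.3; it falls from 38.3.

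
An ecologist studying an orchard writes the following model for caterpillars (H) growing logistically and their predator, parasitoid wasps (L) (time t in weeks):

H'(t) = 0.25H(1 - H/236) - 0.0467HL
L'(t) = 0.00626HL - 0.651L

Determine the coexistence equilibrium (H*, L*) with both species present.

H* ≈ 104, L* ≈ 2.99

From dL/dt = 0 with L > 0: 0.00626H* = 0.651, so H* = 104.
Substitute into dH/dt = 0: 0.25(1 - 104/236) = 0.0467L*.
The bracket is 0.559, giving L* = 0.14/0.0467 = 2.99.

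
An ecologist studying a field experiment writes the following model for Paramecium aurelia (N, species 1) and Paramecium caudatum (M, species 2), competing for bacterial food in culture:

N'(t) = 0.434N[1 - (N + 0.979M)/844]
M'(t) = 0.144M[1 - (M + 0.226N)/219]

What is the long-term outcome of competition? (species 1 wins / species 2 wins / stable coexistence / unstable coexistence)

Compare the nullcline intercepts: K1/α12 = 844/0.979 = 862 > K2 = 219; K2/α21 = 219/0.226 = 969 > K1 = 844.
Since both inequalities hold, each species can invade when rare, so the interior equilibrium is stable.

stable coexistence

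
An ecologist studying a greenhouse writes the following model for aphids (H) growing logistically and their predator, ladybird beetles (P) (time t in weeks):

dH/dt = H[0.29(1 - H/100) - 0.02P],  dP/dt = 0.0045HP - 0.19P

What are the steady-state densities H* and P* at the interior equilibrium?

From dP/dt = 0 with P > 0: 0.0045H* = 0.19, so H* = 42.2.
Substitute into dH/dt = 0: 0.29(1 - 42.2/100) = 0.02P*.
The bracket is 0.578, giving P* = 0.168/0.02 = 8.38.

H* ≈ 42.2, P* ≈ 8.38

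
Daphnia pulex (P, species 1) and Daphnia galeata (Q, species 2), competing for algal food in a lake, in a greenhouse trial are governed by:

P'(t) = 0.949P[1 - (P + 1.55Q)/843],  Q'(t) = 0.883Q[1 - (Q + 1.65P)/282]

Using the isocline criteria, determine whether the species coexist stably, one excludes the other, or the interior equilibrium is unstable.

species 1 excludes species 2

Compare the nullcline intercepts: K1/α12 = 843/1.55 = 544 > K2 = 282; K2/α21 = 282/1.65 = 171 < K1 = 843.
Since the inequalities point opposite ways, species 1 can invade but species 2 cannot.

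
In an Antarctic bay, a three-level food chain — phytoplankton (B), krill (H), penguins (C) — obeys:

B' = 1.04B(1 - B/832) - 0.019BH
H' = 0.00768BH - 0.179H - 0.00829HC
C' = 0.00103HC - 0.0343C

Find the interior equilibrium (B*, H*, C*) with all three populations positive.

B* ≈ 326, H* ≈ 33.3, C* ≈ 280

From dC/dt = 0: 0.00103H* = 0.0343, so H* = 33.3.
From dB/dt = 0: 1.04(1 - B*/832) = 0.019·33.3, giving B* = 832·(1 - 0.608) = 326.
From dH/dt = 0: 0.00768·326 - 0.179 = 0.00829C*, so C* = 2.32/0.00829 = 280.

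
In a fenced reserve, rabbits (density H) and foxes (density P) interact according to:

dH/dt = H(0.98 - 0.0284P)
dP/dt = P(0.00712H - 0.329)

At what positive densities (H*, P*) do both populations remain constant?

H* ≈ 46.2, P* ≈ 34.5

Set dP/dt = 0 with P > 0: 0.00712H - 0.329 = 0, so H* = 0.329/0.00712 = 46.2.
Set dH/dt = 0 with H > 0: 0.98 - 0.0284P = 0, so P* = 0.98/0.0284 = 34.5.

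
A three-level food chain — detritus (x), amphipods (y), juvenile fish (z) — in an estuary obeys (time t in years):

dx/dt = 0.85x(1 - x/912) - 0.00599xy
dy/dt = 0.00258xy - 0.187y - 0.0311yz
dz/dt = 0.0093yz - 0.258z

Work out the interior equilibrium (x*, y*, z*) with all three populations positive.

From dz/dt = 0: 0.0093y* = 0.258, so y* = 27.7.
From dx/dt = 0: 0.85(1 - x*/912) = 0.00599·27.7, giving x* = 912·(1 - 0.195) = 734.
From dy/dt = 0: 0.00258·734 - 0.187 = 0.0311z*, so z* = 1.71/0.0311 = 54.9.

x* ≈ 734, y* ≈ 27.7, z* ≈ 54.9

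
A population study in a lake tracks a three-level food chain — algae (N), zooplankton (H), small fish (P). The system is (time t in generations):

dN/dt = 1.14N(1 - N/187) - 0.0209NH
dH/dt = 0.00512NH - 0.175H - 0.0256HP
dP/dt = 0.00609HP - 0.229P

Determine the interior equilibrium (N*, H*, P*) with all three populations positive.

N* ≈ 58.1, H* ≈ 37.6, P* ≈ 4.78

From dP/dt = 0: 0.00609H* = 0.229, so H* = 37.6.
From dN/dt = 0: 1.14(1 - N*/187) = 0.0209·37.6, giving N* = 187·(1 - 0.689) = 58.1.
From dH/dt = 0: 0.00512·58.1 - 0.175 = 0.0256P*, so P* = 0.122/0.0256 = 4.78.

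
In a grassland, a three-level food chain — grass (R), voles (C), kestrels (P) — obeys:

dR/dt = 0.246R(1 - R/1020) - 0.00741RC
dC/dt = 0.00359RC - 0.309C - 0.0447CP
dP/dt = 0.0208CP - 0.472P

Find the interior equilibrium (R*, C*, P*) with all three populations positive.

From dP/dt = 0: 0.0208C* = 0.472, so C* = 22.7.
From dR/dt = 0: 0.246(1 - R*/1020) = 0.00741·22.7, giving R* = 1020·(1 - 0.684) = 323.
From dC/dt = 0: 0.00359·323 - 0.309 = 0.0447P*, so P* = 0.85/0.0447 = 19.

R* ≈ 323, C* ≈ 22.7, P* ≈ 19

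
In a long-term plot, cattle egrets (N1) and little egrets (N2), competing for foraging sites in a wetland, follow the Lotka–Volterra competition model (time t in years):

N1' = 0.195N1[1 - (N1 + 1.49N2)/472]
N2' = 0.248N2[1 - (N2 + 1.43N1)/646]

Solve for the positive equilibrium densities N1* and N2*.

N1* ≈ 434, N2* ≈ 25.6

Setting both brackets to zero gives the nullclines N1 + 1.49N2 = 472 and 1.43N1 + N2 = 646.
Substituting N2 = 646 - 1.43N1 into the first: N1(1 - 1.49·1.43) = 472 - 1.49·646.
So N1* = -491/-1.13 = 434, and then N2* = 646 - 1.43·434 = 25.6.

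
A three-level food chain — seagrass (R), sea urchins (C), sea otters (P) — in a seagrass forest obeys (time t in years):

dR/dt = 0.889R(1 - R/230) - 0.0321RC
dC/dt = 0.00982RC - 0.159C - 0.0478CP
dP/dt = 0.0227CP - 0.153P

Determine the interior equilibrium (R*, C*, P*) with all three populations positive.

From dP/dt = 0: 0.0227C* = 0.153, so C* = 6.74.
From dR/dt = 0: 0.889(1 - R*/230) = 0.0321·6.74, giving R* = 230·(1 - 0.243) = 174.
From dC/dt = 0: 0.00982·174 - 0.159 = 0.0478P*, so P* = 1.55/0.0478 = 32.4.

R* ≈ 174, C* ≈ 6.74, P* ≈ 32.4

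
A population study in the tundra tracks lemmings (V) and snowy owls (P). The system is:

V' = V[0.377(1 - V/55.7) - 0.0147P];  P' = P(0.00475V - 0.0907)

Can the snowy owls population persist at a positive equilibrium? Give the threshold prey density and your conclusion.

Threshold V = 19.1; K > 19.1, so yes, the predator persists.

The predator equation gives dP/dt > 0 only when V > 0.0907/0.00475 = 19.1.
Without the predator, V → K = 55.7. Since 55.7 > 19.1, the predator can invade and persist.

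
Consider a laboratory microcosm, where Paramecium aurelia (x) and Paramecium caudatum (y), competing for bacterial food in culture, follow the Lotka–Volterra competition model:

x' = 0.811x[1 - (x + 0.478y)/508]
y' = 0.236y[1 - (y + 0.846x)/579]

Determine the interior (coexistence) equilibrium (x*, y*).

Setting both brackets to zero gives the nullclines x + 0.478y = 508 and 0.846x + y = 579.
Substituting y = 579 - 0.846x into the first: x(1 - 0.478·0.846) = 508 - 0.478·579.
So x* = 231/0.596 = 388, and then y* = 579 - 0.846·388 = 251.

x* ≈ 388, y* ≈ 251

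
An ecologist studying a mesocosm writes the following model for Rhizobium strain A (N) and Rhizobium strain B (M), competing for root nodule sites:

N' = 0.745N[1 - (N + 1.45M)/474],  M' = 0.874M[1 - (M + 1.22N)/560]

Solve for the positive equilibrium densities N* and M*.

Setting both brackets to zero gives the nullclines N + 1.45M = 474 and 1.22N + M = 560.
Substituting M = 560 - 1.22N into the first: N(1 - 1.45·1.22) = 474 - 1.45·560.
So N* = -338/-0.769 = 440, and then M* = 560 - 1.22·440 = 23.8.

N* ≈ 440, M* ≈ 23.8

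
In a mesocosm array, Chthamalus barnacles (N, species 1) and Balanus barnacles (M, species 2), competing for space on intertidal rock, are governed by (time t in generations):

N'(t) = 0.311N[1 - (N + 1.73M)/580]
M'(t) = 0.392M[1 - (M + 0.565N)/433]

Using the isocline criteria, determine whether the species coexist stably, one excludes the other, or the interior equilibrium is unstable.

Compare the nullcline intercepts: K1/α12 = 580/1.73 = 335 < K2 = 433; K2/α21 = 433/0.565 = 766 > K1 = 580.
Since the inequalities point opposite ways, species 2 can invade but species 1 cannot.

species 2 excludes species 1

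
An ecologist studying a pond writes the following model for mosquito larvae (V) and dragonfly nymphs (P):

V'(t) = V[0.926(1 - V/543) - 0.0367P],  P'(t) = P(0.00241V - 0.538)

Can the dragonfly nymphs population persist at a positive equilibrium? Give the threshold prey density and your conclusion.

Threshold V = 223; K > 223, so yes, the predator persists.

The predator equation gives dP/dt > 0 only when V > 0.538/0.00241 = 223.
Without the predator, V → K = 543. Since 543 > 223, the predator can invade and persist.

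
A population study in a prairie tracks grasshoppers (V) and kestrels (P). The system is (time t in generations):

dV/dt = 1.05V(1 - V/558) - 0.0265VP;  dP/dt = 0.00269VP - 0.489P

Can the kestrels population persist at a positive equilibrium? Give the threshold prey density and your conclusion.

Threshold V = 182; K > 182, so yes, the predator persists.

The predator equation gives dP/dt > 0 only when V > 0.489/0.00269 = 182.
Without the predator, V → K = 558. Since 558 > 182, the predator can invade and persist.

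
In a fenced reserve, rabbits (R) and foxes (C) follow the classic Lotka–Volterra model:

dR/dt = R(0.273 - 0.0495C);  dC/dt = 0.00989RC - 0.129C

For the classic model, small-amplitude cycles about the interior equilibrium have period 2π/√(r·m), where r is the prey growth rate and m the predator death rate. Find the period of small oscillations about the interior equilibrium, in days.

T ≈ 33.5 days

Here r = 0.273 and m = 0.129, so r·m = 0.0352.
ω = √0.0352 = 0.188 per day, hence T = 2π/ω ≈ 33.5 days.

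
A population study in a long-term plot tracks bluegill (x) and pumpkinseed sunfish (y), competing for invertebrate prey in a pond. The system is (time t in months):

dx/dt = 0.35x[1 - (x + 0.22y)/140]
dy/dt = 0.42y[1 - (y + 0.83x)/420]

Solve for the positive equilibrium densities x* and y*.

Setting both brackets to zero gives the nullclines x + 0.22y = 140 and 0.83x + y = 420.
Substituting y = 420 - 0.83x into the first: x(1 - 0.22·0.83) = 140 - 0.22·420.
So x* = 47.6/0.817 = 58.2, and then y* = 420 - 0.83·58.2 = 372.

x* ≈ 58.2, y* ≈ 372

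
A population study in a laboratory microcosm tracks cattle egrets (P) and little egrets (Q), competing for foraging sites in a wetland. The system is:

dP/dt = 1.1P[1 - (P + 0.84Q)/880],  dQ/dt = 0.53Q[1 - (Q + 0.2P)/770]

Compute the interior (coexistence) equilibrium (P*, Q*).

Setting both brackets to zero gives the nullclines P + 0.84Q = 880 and 0.2P + Q = 770.
Substituting Q = 770 - 0.2P into the first: P(1 - 0.84·0.2) = 880 - 0.84·770.
So P* = 233/0.832 = 280, and then Q* = 770 - 0.2·280 = 714.

P* ≈ 280, Q* ≈ 714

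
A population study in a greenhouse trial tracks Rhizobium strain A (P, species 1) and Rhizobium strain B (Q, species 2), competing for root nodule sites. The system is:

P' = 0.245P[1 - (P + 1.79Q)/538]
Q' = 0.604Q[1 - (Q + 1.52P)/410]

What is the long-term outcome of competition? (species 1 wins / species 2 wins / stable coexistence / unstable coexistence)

Compare the nullcline intercepts: K1/α12 = 538/1.79 = 301 < K2 = 410; K2/α21 = 410/1.52 = 270 < K1 = 538.
Since both are reversed, neither can invade when rare; the interior point is a saddle.

unstable coexistence (outcome depends on initial conditions)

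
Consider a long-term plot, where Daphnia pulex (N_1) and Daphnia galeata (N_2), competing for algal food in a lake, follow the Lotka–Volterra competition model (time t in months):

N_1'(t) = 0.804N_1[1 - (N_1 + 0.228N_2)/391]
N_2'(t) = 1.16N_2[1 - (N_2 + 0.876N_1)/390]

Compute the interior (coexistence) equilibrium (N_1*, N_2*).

Setting both brackets to zero gives the nullclines N_1 + 0.228N_2 = 391 and 0.876N_1 + N_2 = 390.
Substituting N_2 = 390 - 0.876N_1 into the first: N_1(1 - 0.228·0.876) = 391 - 0.228·390.
So N_1* = 302/0.8 = 377, and then N_2* = 390 - 0.876·377 = 59.3.

N_1* ≈ 377, N_2* ≈ 59.3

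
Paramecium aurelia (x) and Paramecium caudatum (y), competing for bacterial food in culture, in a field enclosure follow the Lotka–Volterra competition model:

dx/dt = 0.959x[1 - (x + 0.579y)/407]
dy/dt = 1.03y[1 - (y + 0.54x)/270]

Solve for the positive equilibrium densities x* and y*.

x* ≈ 365, y* ≈ 73.1

Setting both brackets to zero gives the nullclines x + 0.579y = 407 and 0.54x + y = 270.
Substituting y = 270 - 0.54x into the first: x(1 - 0.579·0.54) = 407 - 0.579·270.
So x* = 251/0.687 = 365, and then y* = 270 - 0.54·365 = 73.1.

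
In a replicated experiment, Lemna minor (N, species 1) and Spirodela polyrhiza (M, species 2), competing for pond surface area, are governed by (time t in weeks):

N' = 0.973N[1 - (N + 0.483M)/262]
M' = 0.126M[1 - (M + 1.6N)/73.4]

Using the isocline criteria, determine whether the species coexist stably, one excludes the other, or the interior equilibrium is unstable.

Compare the nullcline intercepts: K1/α12 = 262/0.483 = 542 > K2 = 73.4; K2/α21 = 73.4/1.6 = 45.9 < K1 = 262.
Since the inequalities point opposite ways, species 1 can invade but species 2 cannot.

species 1 excludes species 2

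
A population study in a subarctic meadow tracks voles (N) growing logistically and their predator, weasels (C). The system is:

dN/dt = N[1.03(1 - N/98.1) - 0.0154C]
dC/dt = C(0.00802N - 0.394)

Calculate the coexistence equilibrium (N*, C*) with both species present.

From dC/dt = 0 with C > 0: 0.00802N* = 0.394, so N* = 49.1.
Substitute into dN/dt = 0: 1.03(1 - 49.1/98.1) = 0.0154C*.
The bracket is 0.499, giving C* = 0.514/0.0154 = 33.4.

N* ≈ 49.1, C* ≈ 33.4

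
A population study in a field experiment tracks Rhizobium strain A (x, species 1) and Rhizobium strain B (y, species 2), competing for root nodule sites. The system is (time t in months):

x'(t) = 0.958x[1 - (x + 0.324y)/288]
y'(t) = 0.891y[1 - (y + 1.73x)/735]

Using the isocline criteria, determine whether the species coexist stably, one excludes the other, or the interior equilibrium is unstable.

Compare the nullcline intercepts: K1/α12 = 288/0.324 = 889 > K2 = 735; K2/α21 = 735/1.73 = 425 > K1 = 288.
Since both inequalities hold, each species can invade when rare, so the interior equilibrium is stable.

stable coexistence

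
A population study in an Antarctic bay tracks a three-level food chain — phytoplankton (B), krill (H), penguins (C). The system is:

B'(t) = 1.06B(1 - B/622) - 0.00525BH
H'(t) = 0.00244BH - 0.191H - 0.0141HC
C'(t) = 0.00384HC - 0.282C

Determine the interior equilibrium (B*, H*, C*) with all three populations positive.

From dC/dt = 0: 0.00384H* = 0.282, so H* = 73.4.
From dB/dt = 0: 1.06(1 - B*/622) = 0.00525·73.4, giving B* = 622·(1 - 0.364) = 396.
From dH/dt = 0: 0.00244·396 - 0.191 = 0.0141C*, so C* = 0.775/0.0141 = 54.9.

B* ≈ 396, H* ≈ 73.4, C* ≈ 54.9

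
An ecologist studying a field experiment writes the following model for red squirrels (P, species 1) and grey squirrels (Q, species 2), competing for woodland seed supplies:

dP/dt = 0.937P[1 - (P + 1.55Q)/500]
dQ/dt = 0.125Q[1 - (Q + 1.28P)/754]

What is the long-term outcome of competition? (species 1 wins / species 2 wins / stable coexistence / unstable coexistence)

Compare the nullcline intercepts: K1/α12 = 500/1.55 = 323 < K2 = 754; K2/α21 = 754/1.28 = 589 > K1 = 500.
Since the inequalities point opposite ways, species 2 can invade but species 1 cannot.

species 2 excludes species 1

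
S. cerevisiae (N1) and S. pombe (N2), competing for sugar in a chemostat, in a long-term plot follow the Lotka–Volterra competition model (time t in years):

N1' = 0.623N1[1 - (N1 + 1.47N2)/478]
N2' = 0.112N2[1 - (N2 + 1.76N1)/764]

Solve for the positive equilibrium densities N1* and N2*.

N1* ≈ 406, N2* ≈ 48.7

Setting both brackets to zero gives the nullclines N1 + 1.47N2 = 478 and 1.76N1 + N2 = 764.
Substituting N2 = 764 - 1.76N1 into the first: N1(1 - 1.47·1.76) = 478 - 1.47·764.
So N1* = -645/-1.59 = 406, and then N2* = 764 - 1.76·406 = 48.7.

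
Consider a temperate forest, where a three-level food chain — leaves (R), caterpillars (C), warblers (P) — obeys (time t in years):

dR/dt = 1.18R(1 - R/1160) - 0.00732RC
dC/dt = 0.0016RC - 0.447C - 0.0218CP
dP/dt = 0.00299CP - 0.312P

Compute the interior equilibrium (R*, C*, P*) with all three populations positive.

R* ≈ 409, C* ≈ 104, P* ≈ 9.52

From dP/dt = 0: 0.00299C* = 0.312, so C* = 104.
From dR/dt = 0: 1.18(1 - R*/1160) = 0.00732·104, giving R* = 1160·(1 - 0.647) = 409.
From dC/dt = 0: 0.0016·409 - 0.447 = 0.0218P*, so P* = 0.208/0.0218 = 9.52.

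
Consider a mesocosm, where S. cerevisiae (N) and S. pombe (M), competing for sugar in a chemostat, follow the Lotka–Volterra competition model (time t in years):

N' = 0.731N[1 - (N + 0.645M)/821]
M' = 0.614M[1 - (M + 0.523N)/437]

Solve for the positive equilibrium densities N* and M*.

N* ≈ 814, M* ≈ 11.5

Setting both brackets to zero gives the nullclines N + 0.645M = 821 and 0.523N + M = 437.
Substituting M = 437 - 0.523N into the first: N(1 - 0.645·0.523) = 821 - 0.645·437.
So N* = 539/0.663 = 814, and then M* = 437 - 0.523·814 = 11.5.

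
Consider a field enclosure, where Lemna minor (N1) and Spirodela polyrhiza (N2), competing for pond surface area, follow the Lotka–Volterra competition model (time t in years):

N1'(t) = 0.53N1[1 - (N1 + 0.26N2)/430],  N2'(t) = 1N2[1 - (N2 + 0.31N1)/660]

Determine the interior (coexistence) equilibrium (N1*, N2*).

N1* ≈ 281, N2* ≈ 573

Setting both brackets to zero gives the nullclines N1 + 0.26N2 = 430 and 0.31N1 + N2 = 660.
Substituting N2 = 660 - 0.31N1 into the first: N1(1 - 0.26·0.31) = 430 - 0.26·660.
So N1* = 258/0.919 = 281, and then N2* = 660 - 0.31·281 = 573.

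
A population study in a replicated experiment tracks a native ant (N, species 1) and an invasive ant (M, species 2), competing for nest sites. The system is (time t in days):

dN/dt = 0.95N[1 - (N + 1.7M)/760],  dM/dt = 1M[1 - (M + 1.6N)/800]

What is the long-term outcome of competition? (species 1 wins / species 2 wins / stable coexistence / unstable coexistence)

Compare the nullcline intercepts: K1/α12 = 760/1.7 = 447 < K2 = 800; K2/α21 = 800/1.6 = 500 < K1 = 760.
Since both are reversed, neither can invade when rare; the interior point is a saddle.

unstable coexistence (outcome depends on initial conditions)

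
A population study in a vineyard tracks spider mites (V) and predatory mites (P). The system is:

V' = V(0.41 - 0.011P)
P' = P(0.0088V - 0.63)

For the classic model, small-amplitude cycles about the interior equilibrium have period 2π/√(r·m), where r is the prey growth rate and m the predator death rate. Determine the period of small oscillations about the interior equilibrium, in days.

T ≈ 12.4 days

Here r = 0.41 and m = 0.63, so r·m = 0.258.
ω = √0.258 = 0.508 per day, hence T = 2π/ω ≈ 12.4 days.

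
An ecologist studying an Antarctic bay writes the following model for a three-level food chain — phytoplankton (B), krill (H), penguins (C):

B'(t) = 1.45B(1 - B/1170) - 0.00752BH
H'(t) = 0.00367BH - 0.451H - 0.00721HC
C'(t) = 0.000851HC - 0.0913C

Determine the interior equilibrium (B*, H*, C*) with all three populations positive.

B* ≈ 519, H* ≈ 107, C* ≈ 202

From dC/dt = 0: 0.000851H* = 0.0913, so H* = 107.
From dB/dt = 0: 1.45(1 - B*/1170) = 0.00752·107, giving B* = 1170·(1 - 0.556) = 519.
From dH/dt = 0: 0.00367·519 - 0.451 = 0.00721C*, so C* = 1.45/0.00721 = 202.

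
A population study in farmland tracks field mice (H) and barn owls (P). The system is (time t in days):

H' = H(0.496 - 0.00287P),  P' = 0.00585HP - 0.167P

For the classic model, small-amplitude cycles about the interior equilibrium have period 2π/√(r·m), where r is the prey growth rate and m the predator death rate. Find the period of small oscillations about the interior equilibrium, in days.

Here r = 0.496 and m = 0.167, so r·m = 0.0828.
ω = √0.0828 = 0.288 per day, hence T = 2π/ω ≈ 21.8 days.

T ≈ 21.8 days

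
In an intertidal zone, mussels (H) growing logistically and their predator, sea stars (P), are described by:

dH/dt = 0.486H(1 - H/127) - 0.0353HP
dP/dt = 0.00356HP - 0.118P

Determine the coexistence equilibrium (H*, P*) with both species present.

H* ≈ 33.1, P* ≈ 10.2

From dP/dt = 0 with P > 0: 0.00356H* = 0.118, so H* = 33.1.
Substitute into dH/dt = 0: 0.486(1 - 33.1/127) = 0.0353P*.
The bracket is 0.739, giving P* = 0.359/0.0353 = 10.2.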